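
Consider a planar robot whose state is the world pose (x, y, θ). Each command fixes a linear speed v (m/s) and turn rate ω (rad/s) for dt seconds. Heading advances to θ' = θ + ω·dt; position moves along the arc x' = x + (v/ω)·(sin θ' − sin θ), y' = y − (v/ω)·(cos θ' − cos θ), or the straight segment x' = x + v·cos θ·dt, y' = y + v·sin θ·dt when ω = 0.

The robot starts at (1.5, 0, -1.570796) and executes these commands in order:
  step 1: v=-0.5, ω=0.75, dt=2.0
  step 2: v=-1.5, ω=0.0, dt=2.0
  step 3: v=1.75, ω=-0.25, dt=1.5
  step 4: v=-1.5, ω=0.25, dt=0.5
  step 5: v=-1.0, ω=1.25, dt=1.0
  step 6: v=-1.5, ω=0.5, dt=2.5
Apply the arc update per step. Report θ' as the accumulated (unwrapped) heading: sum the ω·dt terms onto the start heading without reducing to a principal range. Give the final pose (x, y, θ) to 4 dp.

(-1.2355, -3.2996, 2.1792)

step 1: θ'=-0.0708 (R=-0.6667) → pose (0.8805, 0.6650, -0.0708)
step 2: θ'=-0.0708 (straight) → pose (-2.1120, 0.8772, -0.0708)
step 3: θ'=-0.4458 (R=-7.0000) → pose (0.4111, 0.2106, -0.4458)
step 4: θ'=-0.3208 (R=-6.0000) → pose (-0.2840, 0.4909, -0.3208)
step 5: θ'=0.9292 (R=-0.8000) → pose (-1.1772, 0.2105, 0.9292)
step 6: θ'=2.1792 (R=-3.0000) → pose (-1.2355, -3.2996, 2.1792)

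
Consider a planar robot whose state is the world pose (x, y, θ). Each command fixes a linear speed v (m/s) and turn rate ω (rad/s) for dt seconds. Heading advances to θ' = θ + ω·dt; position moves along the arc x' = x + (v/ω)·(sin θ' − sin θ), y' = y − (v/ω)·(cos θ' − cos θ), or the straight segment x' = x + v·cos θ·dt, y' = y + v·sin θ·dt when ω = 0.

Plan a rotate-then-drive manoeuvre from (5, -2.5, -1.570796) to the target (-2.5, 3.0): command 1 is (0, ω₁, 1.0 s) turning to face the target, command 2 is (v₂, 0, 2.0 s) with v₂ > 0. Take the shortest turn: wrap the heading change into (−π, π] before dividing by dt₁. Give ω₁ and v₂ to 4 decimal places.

heading to target = atan2(3−-2.5, -2.5−5) = 2.5088
Δθ = wrap(2.5088 − -1.5708) = -2.2035; ω₁ = Δθ/dt₁ = -2.2035
distance = √((-2.5−5)² + (3−-2.5)²) = 9.3005; v₂ = distance/dt₂ = 4.6503

ω₁ = -2.2035, v₂ = 4.6503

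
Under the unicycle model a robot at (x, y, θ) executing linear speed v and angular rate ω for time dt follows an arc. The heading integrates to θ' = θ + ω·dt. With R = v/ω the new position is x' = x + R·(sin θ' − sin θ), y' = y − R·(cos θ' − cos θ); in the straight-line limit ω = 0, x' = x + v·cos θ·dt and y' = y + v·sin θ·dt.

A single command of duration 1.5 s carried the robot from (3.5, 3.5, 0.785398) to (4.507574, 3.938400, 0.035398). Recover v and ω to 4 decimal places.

v = 0.7500, ω = -0.5000

Δθ = 0.035398 − 0.785398 = -0.750000
ω = Δθ/dt = -0.750000/1.5 = -0.5000
R = Δx/(sin θ' − sin θ) = -1.5000
v = R·ω = -1.5000·-0.5000 = 0.7500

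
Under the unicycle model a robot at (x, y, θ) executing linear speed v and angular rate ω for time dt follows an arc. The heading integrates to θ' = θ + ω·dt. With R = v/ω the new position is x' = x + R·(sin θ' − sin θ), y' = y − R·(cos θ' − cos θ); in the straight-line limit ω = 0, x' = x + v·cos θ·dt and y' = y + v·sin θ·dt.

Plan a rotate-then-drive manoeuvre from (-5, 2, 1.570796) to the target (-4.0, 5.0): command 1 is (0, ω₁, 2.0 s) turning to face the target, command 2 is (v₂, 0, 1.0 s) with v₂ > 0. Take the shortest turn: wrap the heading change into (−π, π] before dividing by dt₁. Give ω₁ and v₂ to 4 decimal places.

heading to target = atan2(5−2, -4−-5) = 1.2490
Δθ = wrap(1.2490 − 1.5708) = -0.3218; ω₁ = Δθ/dt₁ = -0.1609
distance = √((-4−-5)² + (5−2)²) = 3.1623; v₂ = distance/dt₂ = 3.1623

ω₁ = -0.1609, v₂ = 3.1623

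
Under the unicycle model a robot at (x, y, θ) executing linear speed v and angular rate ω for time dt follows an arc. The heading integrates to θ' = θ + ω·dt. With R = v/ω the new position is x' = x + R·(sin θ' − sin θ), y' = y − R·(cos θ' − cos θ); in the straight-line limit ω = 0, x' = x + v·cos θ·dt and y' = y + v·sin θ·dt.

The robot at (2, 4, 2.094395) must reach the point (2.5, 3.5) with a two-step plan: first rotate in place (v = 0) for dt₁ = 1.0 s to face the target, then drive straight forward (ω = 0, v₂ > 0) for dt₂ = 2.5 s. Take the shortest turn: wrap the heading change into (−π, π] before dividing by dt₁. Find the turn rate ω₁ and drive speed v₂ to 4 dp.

ω₁ = -2.8798, v₂ = 0.2828

heading to target = atan2(3.5−4, 2.5−2) = -0.7854
Δθ = wrap(-0.7854 − 2.0944) = -2.8798; ω₁ = Δθ/dt₁ = -2.8798
distance = √((2.5−2)² + (3.5−4)²) = 0.7071; v₂ = distance/dt₂ = 0.2828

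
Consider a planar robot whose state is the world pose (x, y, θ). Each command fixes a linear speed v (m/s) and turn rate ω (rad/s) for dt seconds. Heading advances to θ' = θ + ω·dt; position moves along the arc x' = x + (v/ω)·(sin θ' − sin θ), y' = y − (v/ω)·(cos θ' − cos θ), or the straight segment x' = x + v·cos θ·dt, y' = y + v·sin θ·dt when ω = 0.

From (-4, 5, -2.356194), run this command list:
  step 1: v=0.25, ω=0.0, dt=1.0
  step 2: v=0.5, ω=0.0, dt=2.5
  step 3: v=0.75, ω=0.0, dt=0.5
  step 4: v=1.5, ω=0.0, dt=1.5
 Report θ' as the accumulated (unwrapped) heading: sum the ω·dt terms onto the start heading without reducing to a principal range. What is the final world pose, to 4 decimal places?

step 1: θ'=-2.3562 (straight) → pose (-4.1768, 4.8232, -2.3562)
step 2: θ'=-2.3562 (straight) → pose (-5.0607, 3.9393, -2.3562)
step 3: θ'=-2.3562 (straight) → pose (-5.3258, 3.6742, -2.3562)
step 4: θ'=-2.3562 (straight) → pose (-6.9168, 2.0832, -2.3562)

(-6.9168, 2.0832, -2.3562)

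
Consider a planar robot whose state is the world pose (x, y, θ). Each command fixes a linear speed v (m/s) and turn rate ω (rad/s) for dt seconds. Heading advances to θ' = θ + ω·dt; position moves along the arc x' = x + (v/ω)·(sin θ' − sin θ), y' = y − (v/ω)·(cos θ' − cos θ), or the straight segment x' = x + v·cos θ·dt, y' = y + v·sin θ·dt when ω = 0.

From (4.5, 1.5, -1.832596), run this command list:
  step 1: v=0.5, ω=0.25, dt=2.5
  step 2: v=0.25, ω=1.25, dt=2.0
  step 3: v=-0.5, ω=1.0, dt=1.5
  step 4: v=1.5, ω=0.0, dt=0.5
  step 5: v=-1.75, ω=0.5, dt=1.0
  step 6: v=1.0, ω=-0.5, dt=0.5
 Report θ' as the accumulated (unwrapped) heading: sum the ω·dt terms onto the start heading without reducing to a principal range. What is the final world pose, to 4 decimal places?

(5.7713, -0.2471, 3.0424)

step 1: θ'=-1.2076 (R=2.0000) → pose (4.5623, 0.2718, -1.2076)
step 2: θ'=1.2924 (R=0.2000) → pose (4.9416, 0.2879, 1.2924)
step 3: θ'=2.7924 (R=-0.5000) → pose (5.2513, -0.3193, 2.7924)
step 4: θ'=2.7924 (straight) → pose (4.5465, -0.0627, 2.7924)
step 5: θ'=3.2924 (R=-3.5000) → pose (6.2698, -0.2342, 3.2924)
step 6: θ'=3.0424 (R=-2.0000) → pose (5.7713, -0.2471, 3.0424)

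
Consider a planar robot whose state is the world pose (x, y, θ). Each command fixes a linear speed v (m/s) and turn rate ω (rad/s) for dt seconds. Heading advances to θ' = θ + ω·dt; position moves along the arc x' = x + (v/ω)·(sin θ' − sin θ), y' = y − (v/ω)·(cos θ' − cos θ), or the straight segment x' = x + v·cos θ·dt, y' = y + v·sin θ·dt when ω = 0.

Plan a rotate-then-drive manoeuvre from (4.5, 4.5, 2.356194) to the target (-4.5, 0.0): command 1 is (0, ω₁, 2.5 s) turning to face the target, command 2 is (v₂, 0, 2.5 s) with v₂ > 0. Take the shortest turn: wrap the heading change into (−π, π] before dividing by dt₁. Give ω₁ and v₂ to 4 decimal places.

ω₁ = 0.4996, v₂ = 4.0249

heading to target = atan2(0−4.5, -4.5−4.5) = -2.6779
Δθ = wrap(-2.6779 − 2.3562) = 1.2490; ω₁ = Δθ/dt₁ = 0.4996
distance = √((-4.5−4.5)² + (0−4.5)²) = 10.0623; v₂ = distance/dt₂ = 4.0249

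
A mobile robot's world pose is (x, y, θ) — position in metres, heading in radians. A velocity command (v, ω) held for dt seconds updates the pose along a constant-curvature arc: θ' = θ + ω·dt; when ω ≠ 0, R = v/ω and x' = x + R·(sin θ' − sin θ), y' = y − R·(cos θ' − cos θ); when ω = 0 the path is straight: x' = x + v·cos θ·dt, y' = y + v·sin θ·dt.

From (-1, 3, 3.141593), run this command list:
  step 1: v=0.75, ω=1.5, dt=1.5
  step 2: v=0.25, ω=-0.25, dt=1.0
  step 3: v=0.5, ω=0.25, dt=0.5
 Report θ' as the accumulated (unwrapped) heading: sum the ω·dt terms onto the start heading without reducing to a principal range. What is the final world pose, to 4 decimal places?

(-1.1399, 1.7536, 5.2666)

step 1: θ'=5.3916 (R=0.5000) → pose (-1.3890, 2.1859, 5.3916)
step 2: θ'=5.1416 (R=-1.0000) → pose (-1.2578, 1.9739, 5.1416)
step 3: θ'=5.2666 (R=2.0000) → pose (-1.1399, 1.7536, 5.2666)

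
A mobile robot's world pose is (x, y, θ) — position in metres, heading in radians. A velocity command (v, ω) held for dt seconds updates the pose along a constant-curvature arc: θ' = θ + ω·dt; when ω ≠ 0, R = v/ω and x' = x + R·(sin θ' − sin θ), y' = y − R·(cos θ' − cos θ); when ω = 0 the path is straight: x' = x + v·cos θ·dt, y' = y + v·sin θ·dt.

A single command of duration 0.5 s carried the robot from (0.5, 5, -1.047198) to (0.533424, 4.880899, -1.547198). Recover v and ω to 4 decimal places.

Δθ = -1.547198 − -1.047198 = -0.500000
ω = Δθ/dt = -0.500000/0.5 = -1.0000
R = −Δy/(cos θ' − cos θ) = -0.2500
v = R·ω = -0.2500·-1.0000 = 0.2500

v = 0.2500, ω = -1.0000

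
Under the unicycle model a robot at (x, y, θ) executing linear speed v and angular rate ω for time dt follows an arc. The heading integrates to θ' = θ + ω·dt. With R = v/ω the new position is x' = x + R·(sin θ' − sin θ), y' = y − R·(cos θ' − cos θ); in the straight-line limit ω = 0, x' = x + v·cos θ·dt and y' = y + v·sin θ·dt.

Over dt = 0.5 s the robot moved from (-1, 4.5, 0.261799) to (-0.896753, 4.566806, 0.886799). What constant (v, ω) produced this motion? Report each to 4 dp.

Δθ = 0.886799 − 0.261799 = 0.625000
ω = Δθ/dt = 0.625000/0.5 = 1.2500
R = Δx/(sin θ' − sin θ) = 0.2000
v = R·ω = 0.2000·1.2500 = 0.2500

v = 0.2500, ω = 1.2500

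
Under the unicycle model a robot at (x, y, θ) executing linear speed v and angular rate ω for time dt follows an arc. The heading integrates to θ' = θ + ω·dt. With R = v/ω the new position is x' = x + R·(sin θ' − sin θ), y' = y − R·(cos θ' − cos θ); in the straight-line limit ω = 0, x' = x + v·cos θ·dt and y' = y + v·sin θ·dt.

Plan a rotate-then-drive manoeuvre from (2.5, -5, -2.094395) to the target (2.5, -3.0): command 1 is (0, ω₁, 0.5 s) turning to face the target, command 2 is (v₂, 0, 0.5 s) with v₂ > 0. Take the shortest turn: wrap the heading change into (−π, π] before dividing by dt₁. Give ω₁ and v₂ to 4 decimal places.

heading to target = atan2(-3−-5, 2.5−2.5) = 1.5708
Δθ = wrap(1.5708 − -2.0944) = -2.6180; ω₁ = Δθ/dt₁ = -5.2360
distance = √((2.5−2.5)² + (-3−-5)²) = 2.0000; v₂ = distance/dt₂ = 4.0000

ω₁ = -5.2360, v₂ = 4.0000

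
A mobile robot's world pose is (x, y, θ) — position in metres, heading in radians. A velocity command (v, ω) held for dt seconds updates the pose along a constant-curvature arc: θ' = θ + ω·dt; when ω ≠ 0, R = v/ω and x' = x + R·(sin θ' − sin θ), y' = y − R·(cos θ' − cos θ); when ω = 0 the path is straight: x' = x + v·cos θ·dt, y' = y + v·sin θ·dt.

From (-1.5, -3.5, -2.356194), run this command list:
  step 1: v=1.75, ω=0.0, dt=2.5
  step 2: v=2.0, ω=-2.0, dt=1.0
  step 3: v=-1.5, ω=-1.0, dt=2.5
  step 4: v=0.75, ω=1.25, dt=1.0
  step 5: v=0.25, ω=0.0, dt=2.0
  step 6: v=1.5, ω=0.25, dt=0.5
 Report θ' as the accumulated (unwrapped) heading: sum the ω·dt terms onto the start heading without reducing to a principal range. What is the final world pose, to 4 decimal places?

step 1: θ'=-2.3562 (straight) → pose (-4.5936, -6.5936, -2.3562)
step 2: θ'=-4.3562 (R=-1.0000) → pose (-6.2379, -6.2352, -4.3562)
step 3: θ'=-6.8562 (R=1.5000) → pose (-8.4570, -8.0187, -6.8562)
step 4: θ'=-5.6062 (R=0.6000) → pose (-7.7558, -7.9822, -5.6062)
step 5: θ'=-5.6062 (straight) → pose (-7.3661, -7.6690, -5.6062)
step 6: θ'=-5.4812 (R=6.0000) → pose (-6.8124, -7.1639, -5.4812)

(-6.8124, -7.1639, -5.4812)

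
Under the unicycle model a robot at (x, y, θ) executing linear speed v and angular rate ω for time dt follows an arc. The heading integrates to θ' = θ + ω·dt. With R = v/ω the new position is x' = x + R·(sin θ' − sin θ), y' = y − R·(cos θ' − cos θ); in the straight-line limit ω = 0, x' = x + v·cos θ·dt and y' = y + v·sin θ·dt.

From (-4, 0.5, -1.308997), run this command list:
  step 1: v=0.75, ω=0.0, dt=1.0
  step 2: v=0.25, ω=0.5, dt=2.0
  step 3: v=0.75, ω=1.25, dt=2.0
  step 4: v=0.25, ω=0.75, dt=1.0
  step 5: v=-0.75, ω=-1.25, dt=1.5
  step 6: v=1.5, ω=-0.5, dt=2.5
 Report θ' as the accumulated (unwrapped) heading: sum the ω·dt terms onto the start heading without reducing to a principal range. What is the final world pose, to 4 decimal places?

(0.5712, 1.1022, -0.1840)

step 1: θ'=-1.3090 (straight) → pose (-3.8059, -0.2244, -1.3090)
step 2: θ'=-0.3090 (R=0.5000) → pose (-3.4750, -0.5714, -0.3090)
step 3: θ'=2.1910 (R=0.6000) → pose (-2.8043, 0.3490, 2.1910)
step 4: θ'=2.9410 (R=0.3333) → pose (-3.0091, 0.4819, 2.9410)
step 5: θ'=1.0660 (R=0.6000) → pose (-2.6035, -0.3963, 1.0660)
step 6: θ'=-0.1840 (R=-3.0000) → pose (0.5712, 1.1022, -0.1840)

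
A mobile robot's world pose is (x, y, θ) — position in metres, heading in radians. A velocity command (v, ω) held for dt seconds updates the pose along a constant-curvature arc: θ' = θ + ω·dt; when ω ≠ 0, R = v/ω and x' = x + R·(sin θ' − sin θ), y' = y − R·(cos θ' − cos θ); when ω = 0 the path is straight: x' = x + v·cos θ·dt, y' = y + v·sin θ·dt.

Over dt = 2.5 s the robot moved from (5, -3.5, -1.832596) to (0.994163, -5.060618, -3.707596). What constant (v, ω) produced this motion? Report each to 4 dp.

v = 2.0000, ω = -0.7500

Δθ = -3.707596 − -1.832596 = -1.875000
ω = Δθ/dt = -1.875000/2.5 = -0.7500
R = Δx/(sin θ' − sin θ) = -2.6667
v = R·ω = -2.6667·-0.7500 = 2.0000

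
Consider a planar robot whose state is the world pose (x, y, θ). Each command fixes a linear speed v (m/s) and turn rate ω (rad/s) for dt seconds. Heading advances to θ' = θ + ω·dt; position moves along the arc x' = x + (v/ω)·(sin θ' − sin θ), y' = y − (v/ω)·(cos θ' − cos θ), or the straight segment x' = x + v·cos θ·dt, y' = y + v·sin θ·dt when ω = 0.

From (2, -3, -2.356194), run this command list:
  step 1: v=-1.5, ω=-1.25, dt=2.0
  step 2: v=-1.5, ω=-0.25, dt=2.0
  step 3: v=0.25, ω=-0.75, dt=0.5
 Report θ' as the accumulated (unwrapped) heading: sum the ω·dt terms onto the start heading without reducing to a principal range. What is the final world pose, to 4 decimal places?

(2.9888, -6.6784, -5.7312)

step 1: θ'=-4.8562 (R=1.2000) → pose (4.0361, -4.0205, -4.8562)
step 2: θ'=-5.3562 (R=6.0000) → pose (2.8970, -6.7621, -5.3562)
step 3: θ'=-5.7312 (R=-0.3333) → pose (2.9888, -6.6784, -5.7312)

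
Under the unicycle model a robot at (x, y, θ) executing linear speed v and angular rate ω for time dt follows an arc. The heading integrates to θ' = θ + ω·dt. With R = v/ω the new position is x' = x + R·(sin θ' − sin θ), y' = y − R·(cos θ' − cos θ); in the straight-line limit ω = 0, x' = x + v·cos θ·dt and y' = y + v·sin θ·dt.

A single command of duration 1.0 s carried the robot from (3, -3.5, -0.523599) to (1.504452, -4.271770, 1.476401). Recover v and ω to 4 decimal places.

Δθ = 1.476401 − -0.523599 = 2.000000
ω = Δθ/dt = 2.000000/1.0 = 2.0000
R = Δx/(sin θ' − sin θ) = -1.0000
v = R·ω = -1.0000·2.0000 = -2.0000

v = -2.0000, ω = 2.0000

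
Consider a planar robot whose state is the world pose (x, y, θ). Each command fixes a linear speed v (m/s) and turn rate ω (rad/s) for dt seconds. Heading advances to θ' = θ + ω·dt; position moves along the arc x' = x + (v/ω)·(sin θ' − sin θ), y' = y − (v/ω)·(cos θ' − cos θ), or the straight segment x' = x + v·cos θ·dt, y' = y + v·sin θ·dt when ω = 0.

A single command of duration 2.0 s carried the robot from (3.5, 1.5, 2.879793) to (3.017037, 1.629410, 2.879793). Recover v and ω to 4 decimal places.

Δθ = 2.879793 − 2.879793 = 0.000000
ω = Δθ/dt = 0.000000/2.0 = 0.0000
ω = 0 → v = (Δx·cos θ + Δy·sin θ)/dt = 0.2500

v = 0.2500, ω = 0.0000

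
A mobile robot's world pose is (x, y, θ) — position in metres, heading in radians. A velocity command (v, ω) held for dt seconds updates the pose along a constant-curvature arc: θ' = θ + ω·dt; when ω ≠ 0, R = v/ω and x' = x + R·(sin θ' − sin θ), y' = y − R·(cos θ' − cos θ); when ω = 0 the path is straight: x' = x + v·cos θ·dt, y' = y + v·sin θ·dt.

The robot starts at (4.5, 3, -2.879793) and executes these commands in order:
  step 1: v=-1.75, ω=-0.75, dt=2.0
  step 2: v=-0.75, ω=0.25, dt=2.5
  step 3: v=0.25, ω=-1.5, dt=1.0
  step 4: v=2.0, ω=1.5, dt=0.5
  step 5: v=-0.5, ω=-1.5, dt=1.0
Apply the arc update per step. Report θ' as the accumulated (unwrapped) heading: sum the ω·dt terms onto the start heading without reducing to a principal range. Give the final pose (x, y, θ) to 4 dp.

(8.2998, 0.8303, -6.0048)

step 1: θ'=-4.3798 (R=2.3333) → pose (7.3094, 1.5080, -4.3798)
step 2: θ'=-3.7548 (R=-3.0000) → pose (8.4185, 0.0341, -3.7548)
step 3: θ'=-5.2548 (R=-0.1667) → pose (8.3717, 0.2564, -5.2548)
step 4: θ'=-4.5048 (R=1.3333) → pose (8.5344, 1.2195, -4.5048)
step 5: θ'=-6.0048 (R=0.3333) → pose (8.2998, 0.8303, -6.0048)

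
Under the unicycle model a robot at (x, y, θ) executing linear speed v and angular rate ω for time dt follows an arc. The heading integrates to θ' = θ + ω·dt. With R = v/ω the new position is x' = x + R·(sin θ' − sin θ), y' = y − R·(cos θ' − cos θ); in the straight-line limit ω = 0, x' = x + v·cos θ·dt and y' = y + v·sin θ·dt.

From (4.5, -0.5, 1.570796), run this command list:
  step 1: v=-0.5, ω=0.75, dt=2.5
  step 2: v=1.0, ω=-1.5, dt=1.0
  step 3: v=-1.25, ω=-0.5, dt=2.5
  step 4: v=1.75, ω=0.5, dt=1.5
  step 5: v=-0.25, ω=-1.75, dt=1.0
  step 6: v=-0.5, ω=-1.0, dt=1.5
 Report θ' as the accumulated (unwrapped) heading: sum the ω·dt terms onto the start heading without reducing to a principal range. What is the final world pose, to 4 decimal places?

(4.5305, -0.8545, -1.8042)

step 1: θ'=3.4458 (R=-0.6667) → pose (5.3664, -1.1361, 3.4458)
step 2: θ'=1.9458 (R=-0.6667) → pose (4.5463, -0.7442, 1.9458)
step 3: θ'=0.6958 (R=2.5000) → pose (3.8226, -3.5787, 0.6958)
step 4: θ'=1.4458 (R=3.5000) → pose (5.0518, -1.3287, 1.4458)
step 5: θ'=-0.3042 (R=0.1429) → pose (4.8672, -1.4472, -0.3042)
step 6: θ'=-1.8042 (R=0.5000) → pose (4.5305, -0.8545, -1.8042)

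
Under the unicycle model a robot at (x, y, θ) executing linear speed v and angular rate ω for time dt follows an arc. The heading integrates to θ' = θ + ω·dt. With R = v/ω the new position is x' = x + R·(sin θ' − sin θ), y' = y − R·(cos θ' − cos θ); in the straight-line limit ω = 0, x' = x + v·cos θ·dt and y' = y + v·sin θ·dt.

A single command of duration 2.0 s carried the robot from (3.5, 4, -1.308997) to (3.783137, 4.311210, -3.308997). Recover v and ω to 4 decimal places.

Δθ = -3.308997 − -1.308997 = -2.000000
ω = Δθ/dt = -2.000000/2.0 = -1.0000
R = −Δy/(cos θ' − cos θ) = 0.2500
v = R·ω = 0.2500·-1.0000 = -0.2500

v = -0.2500, ω = -1.0000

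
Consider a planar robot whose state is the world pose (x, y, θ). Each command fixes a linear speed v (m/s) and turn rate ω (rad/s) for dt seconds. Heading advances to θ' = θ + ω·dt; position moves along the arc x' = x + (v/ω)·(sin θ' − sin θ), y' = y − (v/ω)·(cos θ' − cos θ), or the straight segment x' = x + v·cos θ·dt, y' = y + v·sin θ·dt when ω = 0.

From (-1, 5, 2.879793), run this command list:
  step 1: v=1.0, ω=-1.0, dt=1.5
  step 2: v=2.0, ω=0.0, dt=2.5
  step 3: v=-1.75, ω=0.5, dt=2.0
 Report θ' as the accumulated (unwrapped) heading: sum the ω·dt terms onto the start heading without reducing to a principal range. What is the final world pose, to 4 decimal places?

step 1: θ'=1.3798 (R=-1.0000) → pose (-1.7230, 6.1558, 1.3798)
step 2: θ'=1.3798 (straight) → pose (-0.7738, 11.0648, 1.3798)
step 3: θ'=2.3798 (R=-3.5000) → pose (0.2468, 7.8678, 2.3798)

(0.2468, 7.8678, 2.3798)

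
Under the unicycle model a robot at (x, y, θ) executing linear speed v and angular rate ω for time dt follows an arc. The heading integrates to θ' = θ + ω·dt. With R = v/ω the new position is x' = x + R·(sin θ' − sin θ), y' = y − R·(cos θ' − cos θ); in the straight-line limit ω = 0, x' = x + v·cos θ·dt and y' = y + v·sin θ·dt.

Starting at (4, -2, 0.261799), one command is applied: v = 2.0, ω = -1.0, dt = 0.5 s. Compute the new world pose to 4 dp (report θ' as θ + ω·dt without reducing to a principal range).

θ' = 0.2618 + -1.0·0.5 = -0.2382
R = v/ω = 2.0/-1.0 = -2.0000
x' = 4 + -2.0000·(sin -0.2382 − sin 0.2618) = 4.9895
y' = -2 − -2.0000·(cos -0.2382 − cos 0.2618) = -1.9883

(4.9895, -1.9883, -0.2382)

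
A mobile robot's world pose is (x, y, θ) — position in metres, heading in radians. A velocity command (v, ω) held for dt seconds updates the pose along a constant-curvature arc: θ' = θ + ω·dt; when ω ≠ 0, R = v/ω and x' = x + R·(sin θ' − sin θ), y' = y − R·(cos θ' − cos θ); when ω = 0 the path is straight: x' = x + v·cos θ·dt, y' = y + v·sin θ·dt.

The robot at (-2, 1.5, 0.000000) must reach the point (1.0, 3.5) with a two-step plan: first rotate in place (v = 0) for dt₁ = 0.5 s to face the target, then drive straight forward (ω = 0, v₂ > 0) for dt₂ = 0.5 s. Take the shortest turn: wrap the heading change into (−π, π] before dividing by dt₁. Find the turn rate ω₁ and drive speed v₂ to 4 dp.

heading to target = atan2(3.5−1.5, 1−-2) = 0.5880
Δθ = wrap(0.5880 − 0.0000) = 0.5880; ω₁ = Δθ/dt₁ = 1.1760
distance = √((1−-2)² + (3.5−1.5)²) = 3.6056; v₂ = distance/dt₂ = 7.2111

ω₁ = 1.1760, v₂ = 7.2111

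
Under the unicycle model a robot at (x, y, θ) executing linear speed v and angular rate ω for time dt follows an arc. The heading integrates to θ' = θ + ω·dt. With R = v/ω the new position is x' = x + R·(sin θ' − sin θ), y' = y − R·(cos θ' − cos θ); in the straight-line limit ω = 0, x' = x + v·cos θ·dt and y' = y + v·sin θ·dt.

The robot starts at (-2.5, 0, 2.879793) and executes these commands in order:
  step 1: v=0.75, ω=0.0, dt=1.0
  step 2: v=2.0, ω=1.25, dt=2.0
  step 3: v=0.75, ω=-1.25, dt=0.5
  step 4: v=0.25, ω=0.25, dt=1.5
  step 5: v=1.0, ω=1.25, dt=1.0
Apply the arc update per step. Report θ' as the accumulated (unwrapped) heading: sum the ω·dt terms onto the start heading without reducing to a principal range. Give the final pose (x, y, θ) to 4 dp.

step 1: θ'=2.8798 (straight) → pose (-3.2244, 0.1941, 2.8798)
step 2: θ'=5.3798 (R=1.6000) → pose (-4.8952, -2.3417, 5.3798)
step 3: θ'=4.7548 (R=-0.6000) → pose (-4.7670, -2.6876, 4.7548)
step 4: θ'=5.1298 (R=1.0000) → pose (-4.6821, -3.0506, 5.1298)
step 5: θ'=6.3798 (R=0.8000) → pose (-3.8736, -3.5226, 6.3798)

(-3.8736, -3.5226, 6.3798)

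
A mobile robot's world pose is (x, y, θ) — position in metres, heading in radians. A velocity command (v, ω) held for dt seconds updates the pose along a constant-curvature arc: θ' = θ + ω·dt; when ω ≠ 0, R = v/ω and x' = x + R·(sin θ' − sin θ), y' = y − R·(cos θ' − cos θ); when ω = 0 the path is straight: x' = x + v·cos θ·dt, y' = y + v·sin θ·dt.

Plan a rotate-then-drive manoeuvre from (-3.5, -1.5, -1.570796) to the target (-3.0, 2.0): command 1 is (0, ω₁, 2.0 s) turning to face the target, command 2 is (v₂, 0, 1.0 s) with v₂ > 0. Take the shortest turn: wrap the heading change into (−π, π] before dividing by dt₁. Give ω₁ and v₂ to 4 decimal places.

heading to target = atan2(2−-1.5, -3−-3.5) = 1.4289
Δθ = wrap(1.4289 − -1.5708) = 2.9997; ω₁ = Δθ/dt₁ = 1.4998
distance = √((-3−-3.5)² + (2−-1.5)²) = 3.5355; v₂ = distance/dt₂ = 3.5355

ω₁ = 1.4998, v₂ = 3.5355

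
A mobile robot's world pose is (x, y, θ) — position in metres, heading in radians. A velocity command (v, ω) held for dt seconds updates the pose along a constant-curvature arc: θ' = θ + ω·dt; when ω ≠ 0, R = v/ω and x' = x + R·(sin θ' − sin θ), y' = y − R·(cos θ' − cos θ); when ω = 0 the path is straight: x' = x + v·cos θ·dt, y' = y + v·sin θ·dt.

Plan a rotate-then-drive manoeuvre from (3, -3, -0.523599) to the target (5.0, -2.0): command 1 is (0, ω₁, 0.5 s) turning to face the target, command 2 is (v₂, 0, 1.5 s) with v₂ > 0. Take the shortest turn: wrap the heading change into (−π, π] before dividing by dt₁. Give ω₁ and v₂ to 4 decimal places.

heading to target = atan2(-2−-3, 5−3) = 0.4636
Δθ = wrap(0.4636 − -0.5236) = 0.9872; ω₁ = Δθ/dt₁ = 1.9745
distance = √((5−3)² + (-2−-3)²) = 2.2361; v₂ = distance/dt₂ = 1.4907

ω₁ = 1.9745, v₂ = 1.4907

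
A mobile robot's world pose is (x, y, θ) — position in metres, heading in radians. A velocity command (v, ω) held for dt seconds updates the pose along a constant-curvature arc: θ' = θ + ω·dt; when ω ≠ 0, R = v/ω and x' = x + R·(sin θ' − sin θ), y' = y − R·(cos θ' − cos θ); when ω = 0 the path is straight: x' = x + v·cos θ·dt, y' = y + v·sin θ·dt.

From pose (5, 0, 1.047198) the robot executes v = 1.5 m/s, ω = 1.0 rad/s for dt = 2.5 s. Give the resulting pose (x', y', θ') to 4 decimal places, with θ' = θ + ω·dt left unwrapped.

(3.1091, 2.1283, 3.5472)

θ' = 1.0472 + 1.0·2.5 = 3.5472
R = v/ω = 1.5/1.0 = 1.5000
x' = 5 + 1.5000·(sin 3.5472 − sin 1.0472) = 3.1091
y' = 0 − 1.5000·(cos 3.5472 − cos 1.0472) = 2.1283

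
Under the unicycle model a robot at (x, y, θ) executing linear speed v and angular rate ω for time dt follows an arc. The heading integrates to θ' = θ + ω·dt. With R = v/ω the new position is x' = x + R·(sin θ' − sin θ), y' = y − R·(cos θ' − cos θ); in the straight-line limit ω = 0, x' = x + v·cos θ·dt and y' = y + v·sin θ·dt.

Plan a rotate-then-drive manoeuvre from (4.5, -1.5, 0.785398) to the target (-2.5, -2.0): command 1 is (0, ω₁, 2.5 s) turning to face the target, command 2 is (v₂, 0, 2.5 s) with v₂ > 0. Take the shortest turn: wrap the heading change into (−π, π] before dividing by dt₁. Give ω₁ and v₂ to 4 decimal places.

ω₁ = 0.9710, v₂ = 2.8071

heading to target = atan2(-2−-1.5, -2.5−4.5) = -3.0703
Δθ = wrap(-3.0703 − 0.7854) = 2.4275; ω₁ = Δθ/dt₁ = 0.9710
distance = √((-2.5−4.5)² + (-2−-1.5)²) = 7.0178; v₂ = distance/dt₂ = 2.8071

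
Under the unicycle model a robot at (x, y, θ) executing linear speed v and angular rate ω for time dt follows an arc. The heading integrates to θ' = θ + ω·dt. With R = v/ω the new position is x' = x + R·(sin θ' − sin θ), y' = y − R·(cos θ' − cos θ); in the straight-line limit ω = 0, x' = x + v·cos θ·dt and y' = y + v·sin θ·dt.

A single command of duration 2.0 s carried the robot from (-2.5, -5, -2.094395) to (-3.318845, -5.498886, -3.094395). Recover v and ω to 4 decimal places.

v = 0.5000, ω = -0.5000

Δθ = -3.094395 − -2.094395 = -1.000000
ω = Δθ/dt = -1.000000/2.0 = -0.5000
R = Δx/(sin θ' − sin θ) = -1.0000
v = R·ω = -1.0000·-0.5000 = 0.5000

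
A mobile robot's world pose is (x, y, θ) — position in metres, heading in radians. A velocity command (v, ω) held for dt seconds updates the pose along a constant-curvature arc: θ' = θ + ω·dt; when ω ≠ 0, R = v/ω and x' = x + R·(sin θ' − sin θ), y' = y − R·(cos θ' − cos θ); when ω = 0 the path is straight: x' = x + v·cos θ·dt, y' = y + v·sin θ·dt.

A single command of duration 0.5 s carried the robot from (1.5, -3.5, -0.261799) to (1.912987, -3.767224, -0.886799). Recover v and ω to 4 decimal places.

v = 1.0000, ω = -1.2500

Δθ = -0.886799 − -0.261799 = -0.625000
ω = Δθ/dt = -0.625000/0.5 = -1.2500
R = Δx/(sin θ' − sin θ) = -0.8000
v = R·ω = -0.8000·-1.2500 = 1.0000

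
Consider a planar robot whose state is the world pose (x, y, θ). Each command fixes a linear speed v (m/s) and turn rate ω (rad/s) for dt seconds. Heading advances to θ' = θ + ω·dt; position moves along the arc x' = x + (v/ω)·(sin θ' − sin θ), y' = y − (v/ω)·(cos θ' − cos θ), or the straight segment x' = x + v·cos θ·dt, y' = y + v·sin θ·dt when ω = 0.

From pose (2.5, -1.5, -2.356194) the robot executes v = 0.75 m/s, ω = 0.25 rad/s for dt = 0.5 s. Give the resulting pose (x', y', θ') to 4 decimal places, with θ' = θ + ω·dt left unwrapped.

θ' = -2.3562 + 0.25·0.5 = -2.2312
R = v/ω = 0.75/0.25 = 3.0000
x' = 2.5 + 3.0000·(sin -2.2312 − sin -2.3562) = 2.2521
y' = -1.5 − 3.0000·(cos -2.2312 − cos -2.3562) = -1.7810

(2.2521, -1.7810, -2.2312)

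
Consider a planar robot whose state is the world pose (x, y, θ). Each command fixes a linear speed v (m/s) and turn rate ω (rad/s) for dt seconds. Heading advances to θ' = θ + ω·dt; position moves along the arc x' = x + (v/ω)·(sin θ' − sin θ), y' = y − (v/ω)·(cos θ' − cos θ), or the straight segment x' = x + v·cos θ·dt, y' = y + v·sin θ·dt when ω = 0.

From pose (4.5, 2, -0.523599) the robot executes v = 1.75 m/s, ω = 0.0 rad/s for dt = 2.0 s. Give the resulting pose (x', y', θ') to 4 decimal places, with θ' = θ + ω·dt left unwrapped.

(7.5311, 0.2500, -0.5236)

θ' = -0.5236 + 0.0·2.0 = -0.5236
ω = 0 → straight: x' = 4.5 + 1.75·cos(-0.5236)·2.0 = 7.5311
y' = 2 + 1.75·sin(-0.5236)·2.0 = 0.2500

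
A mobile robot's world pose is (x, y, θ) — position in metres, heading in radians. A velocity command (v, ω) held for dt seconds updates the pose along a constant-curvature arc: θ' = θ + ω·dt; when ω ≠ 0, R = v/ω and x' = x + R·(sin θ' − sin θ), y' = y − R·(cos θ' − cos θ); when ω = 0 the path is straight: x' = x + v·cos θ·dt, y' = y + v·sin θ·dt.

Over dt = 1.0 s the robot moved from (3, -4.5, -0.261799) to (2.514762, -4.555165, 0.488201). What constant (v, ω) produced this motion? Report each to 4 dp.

Δθ = 0.488201 − -0.261799 = 0.750000
ω = Δθ/dt = 0.750000/1.0 = 0.7500
R = Δx/(sin θ' − sin θ) = -0.6667
v = R·ω = -0.6667·0.7500 = -0.5000

v = -0.5000, ω = 0.7500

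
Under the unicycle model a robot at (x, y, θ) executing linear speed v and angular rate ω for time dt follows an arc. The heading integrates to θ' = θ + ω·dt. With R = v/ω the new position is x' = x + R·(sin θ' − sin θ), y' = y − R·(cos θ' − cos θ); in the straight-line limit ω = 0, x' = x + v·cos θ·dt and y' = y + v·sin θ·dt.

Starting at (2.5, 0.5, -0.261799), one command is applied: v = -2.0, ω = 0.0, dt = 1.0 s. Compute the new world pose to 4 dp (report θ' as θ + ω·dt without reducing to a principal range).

θ' = -0.2618 + 0.0·1.0 = -0.2618
ω = 0 → straight: x' = 2.5 + -2.0·cos(-0.2618)·1.0 = 0.5681
y' = 0.5 + -2.0·sin(-0.2618)·1.0 = 1.0176

(0.5681, 1.0176, -0.2618)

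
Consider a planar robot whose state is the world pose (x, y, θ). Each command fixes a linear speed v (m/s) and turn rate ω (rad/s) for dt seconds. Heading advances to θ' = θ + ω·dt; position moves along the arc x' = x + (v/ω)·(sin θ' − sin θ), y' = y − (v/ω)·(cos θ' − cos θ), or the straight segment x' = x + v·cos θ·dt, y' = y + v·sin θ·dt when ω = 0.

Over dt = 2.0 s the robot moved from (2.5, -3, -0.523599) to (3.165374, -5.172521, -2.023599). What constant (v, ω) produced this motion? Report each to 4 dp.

v = 1.2500, ω = -0.7500

Δθ = -2.023599 − -0.523599 = -1.500000
ω = Δθ/dt = -1.500000/2.0 = -0.7500
R = −Δy/(cos θ' − cos θ) = -1.6667
v = R·ω = -1.6667·-0.7500 = 1.2500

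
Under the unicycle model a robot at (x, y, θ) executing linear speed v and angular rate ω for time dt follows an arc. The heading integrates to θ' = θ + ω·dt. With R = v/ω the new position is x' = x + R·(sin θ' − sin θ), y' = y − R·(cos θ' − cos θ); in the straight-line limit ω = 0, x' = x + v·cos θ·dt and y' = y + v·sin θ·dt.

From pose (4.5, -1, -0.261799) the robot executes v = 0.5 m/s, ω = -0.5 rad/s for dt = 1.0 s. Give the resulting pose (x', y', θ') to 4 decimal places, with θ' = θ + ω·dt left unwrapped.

θ' = -0.2618 + -0.5·1.0 = -0.7618
R = v/ω = 0.5/-0.5 = -1.0000
x' = 4.5 + -1.0000·(sin -0.7618 − sin -0.2618) = 4.9314
y' = -1 − -1.0000·(cos -0.7618 − cos -0.2618) = -1.2423

(4.9314, -1.2423, -0.7618)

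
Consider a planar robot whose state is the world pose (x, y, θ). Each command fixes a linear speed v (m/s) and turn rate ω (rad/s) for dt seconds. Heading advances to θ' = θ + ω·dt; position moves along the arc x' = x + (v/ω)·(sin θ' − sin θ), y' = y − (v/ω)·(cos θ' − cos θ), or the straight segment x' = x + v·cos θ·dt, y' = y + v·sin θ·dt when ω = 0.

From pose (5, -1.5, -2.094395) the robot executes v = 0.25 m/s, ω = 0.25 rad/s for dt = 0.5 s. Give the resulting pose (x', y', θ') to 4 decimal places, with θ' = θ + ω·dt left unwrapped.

(4.9444, -1.6119, -1.9694)

θ' = -2.0944 + 0.25·0.5 = -1.9694
R = v/ω = 0.25/0.25 = 1.0000
x' = 5 + 1.0000·(sin -1.9694 − sin -2.0944) = 4.9444
y' = -1.5 − 1.0000·(cos -1.9694 − cos -2.0944) = -1.6119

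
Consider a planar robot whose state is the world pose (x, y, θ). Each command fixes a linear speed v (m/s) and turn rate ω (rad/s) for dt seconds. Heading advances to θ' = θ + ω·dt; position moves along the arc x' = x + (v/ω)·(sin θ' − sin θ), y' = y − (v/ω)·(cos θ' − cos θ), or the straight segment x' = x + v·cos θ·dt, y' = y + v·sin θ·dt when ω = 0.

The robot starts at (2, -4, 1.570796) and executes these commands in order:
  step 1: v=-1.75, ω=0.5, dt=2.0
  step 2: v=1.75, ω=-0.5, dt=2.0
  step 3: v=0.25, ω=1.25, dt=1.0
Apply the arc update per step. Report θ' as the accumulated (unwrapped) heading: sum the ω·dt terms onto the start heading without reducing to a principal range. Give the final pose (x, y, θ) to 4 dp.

step 1: θ'=2.5708 (R=-3.5000) → pose (3.6089, -6.9451, 2.5708)
step 2: θ'=1.5708 (R=-3.5000) → pose (2.0000, -4.0000, 1.5708)
step 3: θ'=2.8208 (R=0.2000) → pose (1.8631, -3.8102, 2.8208)

(1.8631, -3.8102, 2.8208)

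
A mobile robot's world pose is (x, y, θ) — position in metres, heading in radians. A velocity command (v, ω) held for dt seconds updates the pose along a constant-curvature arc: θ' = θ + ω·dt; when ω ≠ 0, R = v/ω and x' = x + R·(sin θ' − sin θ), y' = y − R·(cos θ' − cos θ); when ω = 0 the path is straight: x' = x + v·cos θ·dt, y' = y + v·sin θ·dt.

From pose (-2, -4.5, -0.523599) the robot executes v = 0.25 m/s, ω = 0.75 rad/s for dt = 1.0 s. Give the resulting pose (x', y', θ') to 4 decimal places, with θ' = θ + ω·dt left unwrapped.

(-1.7585, -4.5362, 0.2264)

θ' = -0.5236 + 0.75·1.0 = 0.2264
R = v/ω = 0.25/0.75 = 0.3333
x' = -2 + 0.3333·(sin 0.2264 − sin -0.5236) = -1.7585
y' = -4.5 − 0.3333·(cos 0.2264 − cos -0.5236) = -4.5362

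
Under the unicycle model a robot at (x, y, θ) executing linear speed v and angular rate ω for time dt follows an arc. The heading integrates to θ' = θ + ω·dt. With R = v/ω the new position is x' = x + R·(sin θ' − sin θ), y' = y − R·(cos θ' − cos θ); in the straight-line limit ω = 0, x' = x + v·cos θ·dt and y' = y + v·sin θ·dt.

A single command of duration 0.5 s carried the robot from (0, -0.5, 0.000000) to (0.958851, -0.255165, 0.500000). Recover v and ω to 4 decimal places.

v = 2.0000, ω = 1.0000

Δθ = 0.500000 − 0.000000 = 0.500000
ω = Δθ/dt = 0.500000/0.5 = 1.0000
R = Δx/(sin θ' − sin θ) = 2.0000
v = R·ω = 2.0000·1.0000 = 2.0000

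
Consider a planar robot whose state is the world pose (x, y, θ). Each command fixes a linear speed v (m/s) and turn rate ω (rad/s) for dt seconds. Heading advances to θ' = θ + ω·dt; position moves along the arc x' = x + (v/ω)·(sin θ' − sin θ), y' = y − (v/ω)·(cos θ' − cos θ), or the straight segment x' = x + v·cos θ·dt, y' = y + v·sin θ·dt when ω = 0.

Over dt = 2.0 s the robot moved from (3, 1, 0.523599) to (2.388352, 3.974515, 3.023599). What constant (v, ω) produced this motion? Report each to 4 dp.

Δθ = 3.023599 − 0.523599 = 2.500000
ω = Δθ/dt = 2.500000/2.0 = 1.2500
R = −Δy/(cos θ' − cos θ) = 1.6000
v = R·ω = 1.6000·1.2500 = 2.0000

v = 2.0000, ω = 1.2500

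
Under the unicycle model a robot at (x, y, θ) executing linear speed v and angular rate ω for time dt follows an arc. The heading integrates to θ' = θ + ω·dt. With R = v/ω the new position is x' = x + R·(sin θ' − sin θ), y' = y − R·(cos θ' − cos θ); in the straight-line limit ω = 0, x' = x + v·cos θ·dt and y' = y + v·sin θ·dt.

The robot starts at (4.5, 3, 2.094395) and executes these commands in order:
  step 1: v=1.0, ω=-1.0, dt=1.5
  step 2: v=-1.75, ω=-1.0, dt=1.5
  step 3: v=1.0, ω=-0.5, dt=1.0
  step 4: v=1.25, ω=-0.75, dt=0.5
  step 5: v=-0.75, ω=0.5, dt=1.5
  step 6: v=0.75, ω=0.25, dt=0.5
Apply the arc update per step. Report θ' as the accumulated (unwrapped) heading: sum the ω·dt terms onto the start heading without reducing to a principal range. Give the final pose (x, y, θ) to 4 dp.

step 1: θ'=0.5944 (R=-1.0000) → pose (4.8060, 4.3285, 0.5944)
step 2: θ'=-0.9056 (R=1.7500) → pose (2.4491, 4.6982, -0.9056)
step 3: θ'=-1.4056 (R=-2.0000) → pose (2.8483, 3.7927, -1.4056)
step 4: θ'=-1.7806 (R=-1.6667) → pose (2.8344, 3.1715, -1.7806)
step 5: θ'=-1.0306 (R=-1.5000) → pose (2.6537, 4.2554, -1.0306)
step 6: θ'=-0.9056 (R=3.0000) → pose (2.8662, 3.9466, -0.9056)

(2.8662, 3.9466, -0.9056)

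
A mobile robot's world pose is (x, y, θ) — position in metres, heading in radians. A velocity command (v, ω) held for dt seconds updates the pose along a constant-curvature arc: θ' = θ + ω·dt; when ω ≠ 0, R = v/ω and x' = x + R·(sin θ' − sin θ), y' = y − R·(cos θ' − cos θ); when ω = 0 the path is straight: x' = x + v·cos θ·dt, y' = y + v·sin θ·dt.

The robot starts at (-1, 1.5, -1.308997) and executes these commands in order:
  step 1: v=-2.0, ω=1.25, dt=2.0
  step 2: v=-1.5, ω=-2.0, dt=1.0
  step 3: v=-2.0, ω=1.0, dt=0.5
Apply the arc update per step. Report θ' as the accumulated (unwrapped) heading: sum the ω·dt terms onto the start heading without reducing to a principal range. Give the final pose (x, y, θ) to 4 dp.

step 1: θ'=1.1910 (R=-1.6000) → pose (-4.0315, 1.6791, 1.1910)
step 2: θ'=-0.8090 (R=0.7500) → pose (-5.2707, 1.4394, -0.8090)
step 3: θ'=-0.3090 (R=-2.0000) → pose (-6.1097, 1.9643, -0.3090)

(-6.1097, 1.9643, -0.3090)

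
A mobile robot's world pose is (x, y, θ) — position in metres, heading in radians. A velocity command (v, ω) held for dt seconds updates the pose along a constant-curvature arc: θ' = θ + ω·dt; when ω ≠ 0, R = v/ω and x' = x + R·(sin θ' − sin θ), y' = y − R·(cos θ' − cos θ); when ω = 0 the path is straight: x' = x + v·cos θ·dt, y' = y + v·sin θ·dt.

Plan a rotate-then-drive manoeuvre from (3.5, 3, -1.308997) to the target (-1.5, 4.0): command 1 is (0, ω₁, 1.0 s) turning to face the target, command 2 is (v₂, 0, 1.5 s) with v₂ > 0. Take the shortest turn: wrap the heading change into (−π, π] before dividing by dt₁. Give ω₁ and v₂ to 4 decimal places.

ω₁ = -2.0300, v₂ = 3.3993

heading to target = atan2(4−3, -1.5−3.5) = 2.9442
Δθ = wrap(2.9442 − -1.3090) = -2.0300; ω₁ = Δθ/dt₁ = -2.0300
distance = √((-1.5−3.5)² + (4−3)²) = 5.0990; v₂ = distance/dt₂ = 3.3993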